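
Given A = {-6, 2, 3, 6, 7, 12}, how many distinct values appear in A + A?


A + A = {a + a' : a, a' ∈ A}; |A| = 6.
General bounds: 2|A| - 1 ≤ |A + A| ≤ |A|(|A|+1)/2, i.e. 11 ≤ |A + A| ≤ 21.
Lower bound 2|A|-1 is attained iff A is an arithmetic progression.
Enumerate sums a + a' for a ≤ a' (symmetric, so this suffices):
a = -6: -6+-6=-12, -6+2=-4, -6+3=-3, -6+6=0, -6+7=1, -6+12=6
a = 2: 2+2=4, 2+3=5, 2+6=8, 2+7=9, 2+12=14
a = 3: 3+3=6, 3+6=9, 3+7=10, 3+12=15
a = 6: 6+6=12, 6+7=13, 6+12=18
a = 7: 7+7=14, 7+12=19
a = 12: 12+12=24
Distinct sums: {-12, -4, -3, 0, 1, 4, 5, 6, 8, 9, 10, 12, 13, 14, 15, 18, 19, 24}
|A + A| = 18

|A + A| = 18


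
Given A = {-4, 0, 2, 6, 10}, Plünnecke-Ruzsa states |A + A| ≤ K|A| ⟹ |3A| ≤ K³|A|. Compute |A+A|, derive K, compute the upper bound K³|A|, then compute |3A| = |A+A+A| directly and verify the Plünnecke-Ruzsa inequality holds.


|A| = 5.
Step 1: Compute A + A by enumerating all 25 pairs.
A + A = {-8, -4, -2, 0, 2, 4, 6, 8, 10, 12, 16, 20}, so |A + A| = 12.
Step 2: Doubling constant K = |A + A|/|A| = 12/5 = 12/5 ≈ 2.4000.
Step 3: Plünnecke-Ruzsa gives |3A| ≤ K³·|A| = (2.4000)³ · 5 ≈ 69.1200.
Step 4: Compute 3A = A + A + A directly by enumerating all triples (a,b,c) ∈ A³; |3A| = 19.
Step 5: Check 19 ≤ 69.1200? Yes ✓.

K = 12/5, Plünnecke-Ruzsa bound K³|A| ≈ 69.1200, |3A| = 19, inequality holds.


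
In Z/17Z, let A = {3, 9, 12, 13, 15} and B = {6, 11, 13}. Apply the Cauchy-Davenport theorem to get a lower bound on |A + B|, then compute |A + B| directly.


Cauchy-Davenport: |A + B| ≥ min(p, |A| + |B| - 1) for A, B nonempty in Z/pZ.
|A| = 5, |B| = 3, p = 17.
CD lower bound = min(17, 5 + 3 - 1) = min(17, 7) = 7.
Compute A + B mod 17 directly:
a = 3: 3+6=9, 3+11=14, 3+13=16
a = 9: 9+6=15, 9+11=3, 9+13=5
a = 12: 12+6=1, 12+11=6, 12+13=8
a = 13: 13+6=2, 13+11=7, 13+13=9
a = 15: 15+6=4, 15+11=9, 15+13=11
A + B = {1, 2, 3, 4, 5, 6, 7, 8, 9, 11, 14, 15, 16}, so |A + B| = 13.
Verify: 13 ≥ 7? Yes ✓.

CD lower bound = 7, actual |A + B| = 13.


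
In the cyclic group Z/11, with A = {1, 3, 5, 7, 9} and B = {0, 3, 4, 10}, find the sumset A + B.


Work in Z/11Z: reduce every sum a + b modulo 11.
Enumerate all 20 pairs:
a = 1: 1+0=1, 1+3=4, 1+4=5, 1+10=0
a = 3: 3+0=3, 3+3=6, 3+4=7, 3+10=2
a = 5: 5+0=5, 5+3=8, 5+4=9, 5+10=4
a = 7: 7+0=7, 7+3=10, 7+4=0, 7+10=6
a = 9: 9+0=9, 9+3=1, 9+4=2, 9+10=8
Distinct residues collected: {0, 1, 2, 3, 4, 5, 6, 7, 8, 9, 10}
|A + B| = 11 (out of 11 total residues).

A + B = {0, 1, 2, 3, 4, 5, 6, 7, 8, 9, 10}


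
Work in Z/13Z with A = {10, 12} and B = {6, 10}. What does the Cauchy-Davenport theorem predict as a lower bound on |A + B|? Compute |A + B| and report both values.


Cauchy-Davenport: |A + B| ≥ min(p, |A| + |B| - 1) for A, B nonempty in Z/pZ.
|A| = 2, |B| = 2, p = 13.
CD lower bound = min(13, 2 + 2 - 1) = min(13, 3) = 3.
Compute A + B mod 13 directly:
a = 10: 10+6=3, 10+10=7
a = 12: 12+6=5, 12+10=9
A + B = {3, 5, 7, 9}, so |A + B| = 4.
Verify: 4 ≥ 3? Yes ✓.

CD lower bound = 3, actual |A + B| = 4.


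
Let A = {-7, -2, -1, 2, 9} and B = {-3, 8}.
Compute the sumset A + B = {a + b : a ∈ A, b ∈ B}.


A + B = {a + b : a ∈ A, b ∈ B}.
Enumerate all |A|·|B| = 5·2 = 10 pairs (a, b) and collect distinct sums.
a = -7: -7+-3=-10, -7+8=1
a = -2: -2+-3=-5, -2+8=6
a = -1: -1+-3=-4, -1+8=7
a = 2: 2+-3=-1, 2+8=10
a = 9: 9+-3=6, 9+8=17
Collecting distinct sums: A + B = {-10, -5, -4, -1, 1, 6, 7, 10, 17}
|A + B| = 9

A + B = {-10, -5, -4, -1, 1, 6, 7, 10, 17}


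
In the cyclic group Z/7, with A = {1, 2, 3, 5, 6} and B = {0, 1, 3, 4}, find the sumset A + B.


Work in Z/7Z: reduce every sum a + b modulo 7.
Enumerate all 20 pairs:
a = 1: 1+0=1, 1+1=2, 1+3=4, 1+4=5
a = 2: 2+0=2, 2+1=3, 2+3=5, 2+4=6
a = 3: 3+0=3, 3+1=4, 3+3=6, 3+4=0
a = 5: 5+0=5, 5+1=6, 5+3=1, 5+4=2
a = 6: 6+0=6, 6+1=0, 6+3=2, 6+4=3
Distinct residues collected: {0, 1, 2, 3, 4, 5, 6}
|A + B| = 7 (out of 7 total residues).

A + B = {0, 1, 2, 3, 4, 5, 6}


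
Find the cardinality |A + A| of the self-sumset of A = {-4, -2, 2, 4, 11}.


A + A = {a + a' : a, a' ∈ A}; |A| = 5.
General bounds: 2|A| - 1 ≤ |A + A| ≤ |A|(|A|+1)/2, i.e. 9 ≤ |A + A| ≤ 15.
Lower bound 2|A|-1 is attained iff A is an arithmetic progression.
Enumerate sums a + a' for a ≤ a' (symmetric, so this suffices):
a = -4: -4+-4=-8, -4+-2=-6, -4+2=-2, -4+4=0, -4+11=7
a = -2: -2+-2=-4, -2+2=0, -2+4=2, -2+11=9
a = 2: 2+2=4, 2+4=6, 2+11=13
a = 4: 4+4=8, 4+11=15
a = 11: 11+11=22
Distinct sums: {-8, -6, -4, -2, 0, 2, 4, 6, 7, 8, 9, 13, 15, 22}
|A + A| = 14

|A + A| = 14


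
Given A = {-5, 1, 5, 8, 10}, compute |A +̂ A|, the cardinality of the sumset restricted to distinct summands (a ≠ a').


Restricted sumset: A +̂ A = {a + a' : a ∈ A, a' ∈ A, a ≠ a'}.
Equivalently, take A + A and drop any sum 2a that is achievable ONLY as a + a for a ∈ A (i.e. sums representable only with equal summands).
Enumerate pairs (a, a') with a < a' (symmetric, so each unordered pair gives one sum; this covers all a ≠ a'):
  -5 + 1 = -4
  -5 + 5 = 0
  -5 + 8 = 3
  -5 + 10 = 5
  1 + 5 = 6
  1 + 8 = 9
  1 + 10 = 11
  5 + 8 = 13
  5 + 10 = 15
  8 + 10 = 18
Collected distinct sums: {-4, 0, 3, 5, 6, 9, 11, 13, 15, 18}
|A +̂ A| = 10
(Reference bound: |A +̂ A| ≥ 2|A| - 3 for |A| ≥ 2, with |A| = 5 giving ≥ 7.)

|A +̂ A| = 10


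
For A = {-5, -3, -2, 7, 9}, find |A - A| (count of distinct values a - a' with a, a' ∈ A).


A - A = {a - a' : a, a' ∈ A}; |A| = 5.
Bounds: 2|A|-1 ≤ |A - A| ≤ |A|² - |A| + 1, i.e. 9 ≤ |A - A| ≤ 21.
Note: 0 ∈ A - A always (from a - a). The set is symmetric: if d ∈ A - A then -d ∈ A - A.
Enumerate nonzero differences d = a - a' with a > a' (then include -d):
Positive differences: {1, 2, 3, 9, 10, 11, 12, 14}
Full difference set: {0} ∪ (positive diffs) ∪ (negative diffs).
|A - A| = 1 + 2·8 = 17 (matches direct enumeration: 17).

|A - A| = 17


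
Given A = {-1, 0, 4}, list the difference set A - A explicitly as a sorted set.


A - A = {a - a' : a, a' ∈ A}.
Compute a - a' for each ordered pair (a, a'):
a = -1: -1--1=0, -1-0=-1, -1-4=-5
a = 0: 0--1=1, 0-0=0, 0-4=-4
a = 4: 4--1=5, 4-0=4, 4-4=0
Collecting distinct values (and noting 0 appears from a-a):
A - A = {-5, -4, -1, 0, 1, 4, 5}
|A - A| = 7

A - A = {-5, -4, -1, 0, 1, 4, 5}


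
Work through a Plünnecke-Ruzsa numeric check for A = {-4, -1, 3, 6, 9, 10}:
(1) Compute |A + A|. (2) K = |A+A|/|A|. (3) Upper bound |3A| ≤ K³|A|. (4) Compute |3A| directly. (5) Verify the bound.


|A| = 6.
Step 1: Compute A + A by enumerating all 36 pairs.
A + A = {-8, -5, -2, -1, 2, 5, 6, 8, 9, 12, 13, 15, 16, 18, 19, 20}, so |A + A| = 16.
Step 2: Doubling constant K = |A + A|/|A| = 16/6 = 16/6 ≈ 2.6667.
Step 3: Plünnecke-Ruzsa gives |3A| ≤ K³·|A| = (2.6667)³ · 6 ≈ 113.7778.
Step 4: Compute 3A = A + A + A directly by enumerating all triples (a,b,c) ∈ A³; |3A| = 31.
Step 5: Check 31 ≤ 113.7778? Yes ✓.

K = 16/6, Plünnecke-Ruzsa bound K³|A| ≈ 113.7778, |3A| = 31, inequality holds.


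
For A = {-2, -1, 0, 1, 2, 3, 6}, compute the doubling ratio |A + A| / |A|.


|A| = 7.
Compute A + A by enumerating all 49 pairs.
A + A = {-4, -3, -2, -1, 0, 1, 2, 3, 4, 5, 6, 7, 8, 9, 12}, so |A + A| = 15.
K = |A + A| / |A| = 15/7 (already in lowest terms) ≈ 2.1429.
Reference: AP of size 7 gives K = 13/7 ≈ 1.8571; a fully generic set of size 7 gives K ≈ 4.0000.

|A| = 7, |A + A| = 15, K = 15/7.


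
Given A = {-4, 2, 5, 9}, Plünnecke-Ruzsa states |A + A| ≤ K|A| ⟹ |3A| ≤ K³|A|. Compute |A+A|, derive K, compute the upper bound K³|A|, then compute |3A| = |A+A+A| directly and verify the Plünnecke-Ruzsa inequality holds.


|A| = 4.
Step 1: Compute A + A by enumerating all 16 pairs.
A + A = {-8, -2, 1, 4, 5, 7, 10, 11, 14, 18}, so |A + A| = 10.
Step 2: Doubling constant K = |A + A|/|A| = 10/4 = 10/4 ≈ 2.5000.
Step 3: Plünnecke-Ruzsa gives |3A| ≤ K³·|A| = (2.5000)³ · 4 ≈ 62.5000.
Step 4: Compute 3A = A + A + A directly by enumerating all triples (a,b,c) ∈ A³; |3A| = 19.
Step 5: Check 19 ≤ 62.5000? Yes ✓.

K = 10/4, Plünnecke-Ruzsa bound K³|A| ≈ 62.5000, |3A| = 19, inequality holds.


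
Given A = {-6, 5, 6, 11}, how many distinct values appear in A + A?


A + A = {a + a' : a, a' ∈ A}; |A| = 4.
General bounds: 2|A| - 1 ≤ |A + A| ≤ |A|(|A|+1)/2, i.e. 7 ≤ |A + A| ≤ 10.
Lower bound 2|A|-1 is attained iff A is an arithmetic progression.
Enumerate sums a + a' for a ≤ a' (symmetric, so this suffices):
a = -6: -6+-6=-12, -6+5=-1, -6+6=0, -6+11=5
a = 5: 5+5=10, 5+6=11, 5+11=16
a = 6: 6+6=12, 6+11=17
a = 11: 11+11=22
Distinct sums: {-12, -1, 0, 5, 10, 11, 12, 16, 17, 22}
|A + A| = 10

|A + A| = 10


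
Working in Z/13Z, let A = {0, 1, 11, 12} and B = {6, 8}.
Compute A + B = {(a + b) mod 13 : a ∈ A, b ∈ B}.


Work in Z/13Z: reduce every sum a + b modulo 13.
Enumerate all 8 pairs:
a = 0: 0+6=6, 0+8=8
a = 1: 1+6=7, 1+8=9
a = 11: 11+6=4, 11+8=6
a = 12: 12+6=5, 12+8=7
Distinct residues collected: {4, 5, 6, 7, 8, 9}
|A + B| = 6 (out of 13 total residues).

A + B = {4, 5, 6, 7, 8, 9}


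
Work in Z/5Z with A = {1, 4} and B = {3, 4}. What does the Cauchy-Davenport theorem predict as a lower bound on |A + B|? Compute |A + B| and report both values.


Cauchy-Davenport: |A + B| ≥ min(p, |A| + |B| - 1) for A, B nonempty in Z/pZ.
|A| = 2, |B| = 2, p = 5.
CD lower bound = min(5, 2 + 2 - 1) = min(5, 3) = 3.
Compute A + B mod 5 directly:
a = 1: 1+3=4, 1+4=0
a = 4: 4+3=2, 4+4=3
A + B = {0, 2, 3, 4}, so |A + B| = 4.
Verify: 4 ≥ 3? Yes ✓.

CD lower bound = 3, actual |A + B| = 4.


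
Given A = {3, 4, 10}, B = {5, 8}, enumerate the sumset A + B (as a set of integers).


A + B = {a + b : a ∈ A, b ∈ B}.
Enumerate all |A|·|B| = 3·2 = 6 pairs (a, b) and collect distinct sums.
a = 3: 3+5=8, 3+8=11
a = 4: 4+5=9, 4+8=12
a = 10: 10+5=15, 10+8=18
Collecting distinct sums: A + B = {8, 9, 11, 12, 15, 18}
|A + B| = 6

A + B = {8, 9, 11, 12, 15, 18}


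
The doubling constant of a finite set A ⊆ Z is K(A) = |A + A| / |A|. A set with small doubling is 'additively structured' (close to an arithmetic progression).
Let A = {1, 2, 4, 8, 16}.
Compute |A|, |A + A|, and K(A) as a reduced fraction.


|A| = 5.
Compute A + A by enumerating all 25 pairs.
A + A = {2, 3, 4, 5, 6, 8, 9, 10, 12, 16, 17, 18, 20, 24, 32}, so |A + A| = 15.
K = |A + A| / |A| = 15/5 = 3/1 ≈ 3.0000.
Reference: AP of size 5 gives K = 9/5 ≈ 1.8000; a fully generic set of size 5 gives K ≈ 3.0000.

|A| = 5, |A + A| = 15, K = 15/5 = 3/1.


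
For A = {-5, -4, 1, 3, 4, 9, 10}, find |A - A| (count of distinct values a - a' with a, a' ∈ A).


A - A = {a - a' : a, a' ∈ A}; |A| = 7.
Bounds: 2|A|-1 ≤ |A - A| ≤ |A|² - |A| + 1, i.e. 13 ≤ |A - A| ≤ 43.
Note: 0 ∈ A - A always (from a - a). The set is symmetric: if d ∈ A - A then -d ∈ A - A.
Enumerate nonzero differences d = a - a' with a > a' (then include -d):
Positive differences: {1, 2, 3, 5, 6, 7, 8, 9, 13, 14, 15}
Full difference set: {0} ∪ (positive diffs) ∪ (negative diffs).
|A - A| = 1 + 2·11 = 23 (matches direct enumeration: 23).

|A - A| = 23


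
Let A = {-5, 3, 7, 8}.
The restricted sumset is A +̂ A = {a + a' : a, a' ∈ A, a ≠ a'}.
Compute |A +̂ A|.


Restricted sumset: A +̂ A = {a + a' : a ∈ A, a' ∈ A, a ≠ a'}.
Equivalently, take A + A and drop any sum 2a that is achievable ONLY as a + a for a ∈ A (i.e. sums representable only with equal summands).
Enumerate pairs (a, a') with a < a' (symmetric, so each unordered pair gives one sum; this covers all a ≠ a'):
  -5 + 3 = -2
  -5 + 7 = 2
  -5 + 8 = 3
  3 + 7 = 10
  3 + 8 = 11
  7 + 8 = 15
Collected distinct sums: {-2, 2, 3, 10, 11, 15}
|A +̂ A| = 6
(Reference bound: |A +̂ A| ≥ 2|A| - 3 for |A| ≥ 2, with |A| = 4 giving ≥ 5.)

|A +̂ A| = 6


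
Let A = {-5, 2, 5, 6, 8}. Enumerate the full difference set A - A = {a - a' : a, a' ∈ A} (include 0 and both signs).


A - A = {a - a' : a, a' ∈ A}.
Compute a - a' for each ordered pair (a, a'):
a = -5: -5--5=0, -5-2=-7, -5-5=-10, -5-6=-11, -5-8=-13
a = 2: 2--5=7, 2-2=0, 2-5=-3, 2-6=-4, 2-8=-6
a = 5: 5--5=10, 5-2=3, 5-5=0, 5-6=-1, 5-8=-3
a = 6: 6--5=11, 6-2=4, 6-5=1, 6-6=0, 6-8=-2
a = 8: 8--5=13, 8-2=6, 8-5=3, 8-6=2, 8-8=0
Collecting distinct values (and noting 0 appears from a-a):
A - A = {-13, -11, -10, -7, -6, -4, -3, -2, -1, 0, 1, 2, 3, 4, 6, 7, 10, 11, 13}
|A - A| = 19

A - A = {-13, -11, -10, -7, -6, -4, -3, -2, -1, 0, 1, 2, 3, 4, 6, 7, 10, 11, 13}


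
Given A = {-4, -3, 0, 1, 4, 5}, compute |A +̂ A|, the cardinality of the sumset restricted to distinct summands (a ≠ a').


Restricted sumset: A +̂ A = {a + a' : a ∈ A, a' ∈ A, a ≠ a'}.
Equivalently, take A + A and drop any sum 2a that is achievable ONLY as a + a for a ∈ A (i.e. sums representable only with equal summands).
Enumerate pairs (a, a') with a < a' (symmetric, so each unordered pair gives one sum; this covers all a ≠ a'):
  -4 + -3 = -7
  -4 + 0 = -4
  -4 + 1 = -3
  -4 + 4 = 0
  -4 + 5 = 1
  -3 + 0 = -3
  -3 + 1 = -2
  -3 + 4 = 1
  -3 + 5 = 2
  0 + 1 = 1
  0 + 4 = 4
  0 + 5 = 5
  1 + 4 = 5
  1 + 5 = 6
  4 + 5 = 9
Collected distinct sums: {-7, -4, -3, -2, 0, 1, 2, 4, 5, 6, 9}
|A +̂ A| = 11
(Reference bound: |A +̂ A| ≥ 2|A| - 3 for |A| ≥ 2, with |A| = 6 giving ≥ 9.)

|A +̂ A| = 11


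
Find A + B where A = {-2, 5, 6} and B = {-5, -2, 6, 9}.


A + B = {a + b : a ∈ A, b ∈ B}.
Enumerate all |A|·|B| = 3·4 = 12 pairs (a, b) and collect distinct sums.
a = -2: -2+-5=-7, -2+-2=-4, -2+6=4, -2+9=7
a = 5: 5+-5=0, 5+-2=3, 5+6=11, 5+9=14
a = 6: 6+-5=1, 6+-2=4, 6+6=12, 6+9=15
Collecting distinct sums: A + B = {-7, -4, 0, 1, 3, 4, 7, 11, 12, 14, 15}
|A + B| = 11

A + B = {-7, -4, 0, 1, 3, 4, 7, 11, 12, 14, 15}


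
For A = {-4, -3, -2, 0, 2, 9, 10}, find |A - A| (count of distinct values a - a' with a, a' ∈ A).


A - A = {a - a' : a, a' ∈ A}; |A| = 7.
Bounds: 2|A|-1 ≤ |A - A| ≤ |A|² - |A| + 1, i.e. 13 ≤ |A - A| ≤ 43.
Note: 0 ∈ A - A always (from a - a). The set is symmetric: if d ∈ A - A then -d ∈ A - A.
Enumerate nonzero differences d = a - a' with a > a' (then include -d):
Positive differences: {1, 2, 3, 4, 5, 6, 7, 8, 9, 10, 11, 12, 13, 14}
Full difference set: {0} ∪ (positive diffs) ∪ (negative diffs).
|A - A| = 1 + 2·14 = 29 (matches direct enumeration: 29).

|A - A| = 29


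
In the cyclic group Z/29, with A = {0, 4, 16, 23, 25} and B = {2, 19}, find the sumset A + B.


Work in Z/29Z: reduce every sum a + b modulo 29.
Enumerate all 10 pairs:
a = 0: 0+2=2, 0+19=19
a = 4: 4+2=6, 4+19=23
a = 16: 16+2=18, 16+19=6
a = 23: 23+2=25, 23+19=13
a = 25: 25+2=27, 25+19=15
Distinct residues collected: {2, 6, 13, 15, 18, 19, 23, 25, 27}
|A + B| = 9 (out of 29 total residues).

A + B = {2, 6, 13, 15, 18, 19, 23, 25, 27}


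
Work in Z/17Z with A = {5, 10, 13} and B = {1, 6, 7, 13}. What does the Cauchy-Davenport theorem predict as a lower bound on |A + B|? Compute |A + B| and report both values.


Cauchy-Davenport: |A + B| ≥ min(p, |A| + |B| - 1) for A, B nonempty in Z/pZ.
|A| = 3, |B| = 4, p = 17.
CD lower bound = min(17, 3 + 4 - 1) = min(17, 6) = 6.
Compute A + B mod 17 directly:
a = 5: 5+1=6, 5+6=11, 5+7=12, 5+13=1
a = 10: 10+1=11, 10+6=16, 10+7=0, 10+13=6
a = 13: 13+1=14, 13+6=2, 13+7=3, 13+13=9
A + B = {0, 1, 2, 3, 6, 9, 11, 12, 14, 16}, so |A + B| = 10.
Verify: 10 ≥ 6? Yes ✓.

CD lower bound = 6, actual |A + B| = 10.


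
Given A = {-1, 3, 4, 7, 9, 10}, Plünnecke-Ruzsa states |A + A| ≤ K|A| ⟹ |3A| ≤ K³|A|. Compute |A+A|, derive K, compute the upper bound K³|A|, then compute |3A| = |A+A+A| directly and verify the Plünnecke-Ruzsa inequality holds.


|A| = 6.
Step 1: Compute A + A by enumerating all 36 pairs.
A + A = {-2, 2, 3, 6, 7, 8, 9, 10, 11, 12, 13, 14, 16, 17, 18, 19, 20}, so |A + A| = 17.
Step 2: Doubling constant K = |A + A|/|A| = 17/6 = 17/6 ≈ 2.8333.
Step 3: Plünnecke-Ruzsa gives |3A| ≤ K³·|A| = (2.8333)³ · 6 ≈ 136.4722.
Step 4: Compute 3A = A + A + A directly by enumerating all triples (a,b,c) ∈ A³; |3A| = 29.
Step 5: Check 29 ≤ 136.4722? Yes ✓.

K = 17/6, Plünnecke-Ruzsa bound K³|A| ≈ 136.4722, |3A| = 29, inequality holds.


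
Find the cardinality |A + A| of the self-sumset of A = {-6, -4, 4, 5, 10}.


A + A = {a + a' : a, a' ∈ A}; |A| = 5.
General bounds: 2|A| - 1 ≤ |A + A| ≤ |A|(|A|+1)/2, i.e. 9 ≤ |A + A| ≤ 15.
Lower bound 2|A|-1 is attained iff A is an arithmetic progression.
Enumerate sums a + a' for a ≤ a' (symmetric, so this suffices):
a = -6: -6+-6=-12, -6+-4=-10, -6+4=-2, -6+5=-1, -6+10=4
a = -4: -4+-4=-8, -4+4=0, -4+5=1, -4+10=6
a = 4: 4+4=8, 4+5=9, 4+10=14
a = 5: 5+5=10, 5+10=15
a = 10: 10+10=20
Distinct sums: {-12, -10, -8, -2, -1, 0, 1, 4, 6, 8, 9, 10, 14, 15, 20}
|A + A| = 15

|A + A| = 15


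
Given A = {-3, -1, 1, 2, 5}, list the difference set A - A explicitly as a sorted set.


A - A = {a - a' : a, a' ∈ A}.
Compute a - a' for each ordered pair (a, a'):
a = -3: -3--3=0, -3--1=-2, -3-1=-4, -3-2=-5, -3-5=-8
a = -1: -1--3=2, -1--1=0, -1-1=-2, -1-2=-3, -1-5=-6
a = 1: 1--3=4, 1--1=2, 1-1=0, 1-2=-1, 1-5=-4
a = 2: 2--3=5, 2--1=3, 2-1=1, 2-2=0, 2-5=-3
a = 5: 5--3=8, 5--1=6, 5-1=4, 5-2=3, 5-5=0
Collecting distinct values (and noting 0 appears from a-a):
A - A = {-8, -6, -5, -4, -3, -2, -1, 0, 1, 2, 3, 4, 5, 6, 8}
|A - A| = 15

A - A = {-8, -6, -5, -4, -3, -2, -1, 0, 1, 2, 3, 4, 5, 6, 8}


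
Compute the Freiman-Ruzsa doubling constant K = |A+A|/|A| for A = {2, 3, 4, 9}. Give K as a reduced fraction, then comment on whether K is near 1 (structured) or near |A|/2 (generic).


|A| = 4.
Compute A + A by enumerating all 16 pairs.
A + A = {4, 5, 6, 7, 8, 11, 12, 13, 18}, so |A + A| = 9.
K = |A + A| / |A| = 9/4 (already in lowest terms) ≈ 2.2500.
Reference: AP of size 4 gives K = 7/4 ≈ 1.7500; a fully generic set of size 4 gives K ≈ 2.5000.

|A| = 4, |A + A| = 9, K = 9/4.


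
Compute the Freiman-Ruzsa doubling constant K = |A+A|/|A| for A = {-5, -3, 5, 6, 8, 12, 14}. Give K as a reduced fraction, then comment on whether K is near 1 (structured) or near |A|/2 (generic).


|A| = 7.
Compute A + A by enumerating all 49 pairs.
A + A = {-10, -8, -6, 0, 1, 2, 3, 5, 7, 9, 10, 11, 12, 13, 14, 16, 17, 18, 19, 20, 22, 24, 26, 28}, so |A + A| = 24.
K = |A + A| / |A| = 24/7 (already in lowest terms) ≈ 3.4286.
Reference: AP of size 7 gives K = 13/7 ≈ 1.8571; a fully generic set of size 7 gives K ≈ 4.0000.

|A| = 7, |A + A| = 24, K = 24/7.


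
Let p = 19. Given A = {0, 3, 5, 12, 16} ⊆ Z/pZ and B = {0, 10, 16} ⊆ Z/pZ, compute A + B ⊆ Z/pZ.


Work in Z/19Z: reduce every sum a + b modulo 19.
Enumerate all 15 pairs:
a = 0: 0+0=0, 0+10=10, 0+16=16
a = 3: 3+0=3, 3+10=13, 3+16=0
a = 5: 5+0=5, 5+10=15, 5+16=2
a = 12: 12+0=12, 12+10=3, 12+16=9
a = 16: 16+0=16, 16+10=7, 16+16=13
Distinct residues collected: {0, 2, 3, 5, 7, 9, 10, 12, 13, 15, 16}
|A + B| = 11 (out of 19 total residues).

A + B = {0, 2, 3, 5, 7, 9, 10, 12, 13, 15, 16}


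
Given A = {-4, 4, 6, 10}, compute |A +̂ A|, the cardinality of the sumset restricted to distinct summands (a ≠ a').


Restricted sumset: A +̂ A = {a + a' : a ∈ A, a' ∈ A, a ≠ a'}.
Equivalently, take A + A and drop any sum 2a that is achievable ONLY as a + a for a ∈ A (i.e. sums representable only with equal summands).
Enumerate pairs (a, a') with a < a' (symmetric, so each unordered pair gives one sum; this covers all a ≠ a'):
  -4 + 4 = 0
  -4 + 6 = 2
  -4 + 10 = 6
  4 + 6 = 10
  4 + 10 = 14
  6 + 10 = 16
Collected distinct sums: {0, 2, 6, 10, 14, 16}
|A +̂ A| = 6
(Reference bound: |A +̂ A| ≥ 2|A| - 3 for |A| ≥ 2, with |A| = 4 giving ≥ 5.)

|A +̂ A| = 6


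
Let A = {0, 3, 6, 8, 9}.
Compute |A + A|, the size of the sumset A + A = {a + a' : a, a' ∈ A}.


A + A = {a + a' : a, a' ∈ A}; |A| = 5.
General bounds: 2|A| - 1 ≤ |A + A| ≤ |A|(|A|+1)/2, i.e. 9 ≤ |A + A| ≤ 15.
Lower bound 2|A|-1 is attained iff A is an arithmetic progression.
Enumerate sums a + a' for a ≤ a' (symmetric, so this suffices):
a = 0: 0+0=0, 0+3=3, 0+6=6, 0+8=8, 0+9=9
a = 3: 3+3=6, 3+6=9, 3+8=11, 3+9=12
a = 6: 6+6=12, 6+8=14, 6+9=15
a = 8: 8+8=16, 8+9=17
a = 9: 9+9=18
Distinct sums: {0, 3, 6, 8, 9, 11, 12, 14, 15, 16, 17, 18}
|A + A| = 12

|A + A| = 12


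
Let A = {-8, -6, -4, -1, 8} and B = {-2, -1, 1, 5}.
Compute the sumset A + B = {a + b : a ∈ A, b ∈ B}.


A + B = {a + b : a ∈ A, b ∈ B}.
Enumerate all |A|·|B| = 5·4 = 20 pairs (a, b) and collect distinct sums.
a = -8: -8+-2=-10, -8+-1=-9, -8+1=-7, -8+5=-3
a = -6: -6+-2=-8, -6+-1=-7, -6+1=-5, -6+5=-1
a = -4: -4+-2=-6, -4+-1=-5, -4+1=-3, -4+5=1
a = -1: -1+-2=-3, -1+-1=-2, -1+1=0, -1+5=4
a = 8: 8+-2=6, 8+-1=7, 8+1=9, 8+5=13
Collecting distinct sums: A + B = {-10, -9, -8, -7, -6, -5, -3, -2, -1, 0, 1, 4, 6, 7, 9, 13}
|A + B| = 16

A + B = {-10, -9, -8, -7, -6, -5, -3, -2, -1, 0, 1, 4, 6, 7, 9, 13}


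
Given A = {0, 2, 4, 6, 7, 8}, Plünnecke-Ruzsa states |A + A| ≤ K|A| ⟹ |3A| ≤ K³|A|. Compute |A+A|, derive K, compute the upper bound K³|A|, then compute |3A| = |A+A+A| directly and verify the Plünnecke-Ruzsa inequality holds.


|A| = 6.
Step 1: Compute A + A by enumerating all 36 pairs.
A + A = {0, 2, 4, 6, 7, 8, 9, 10, 11, 12, 13, 14, 15, 16}, so |A + A| = 14.
Step 2: Doubling constant K = |A + A|/|A| = 14/6 = 14/6 ≈ 2.3333.
Step 3: Plünnecke-Ruzsa gives |3A| ≤ K³·|A| = (2.3333)³ · 6 ≈ 76.2222.
Step 4: Compute 3A = A + A + A directly by enumerating all triples (a,b,c) ∈ A³; |3A| = 22.
Step 5: Check 22 ≤ 76.2222? Yes ✓.

K = 14/6, Plünnecke-Ruzsa bound K³|A| ≈ 76.2222, |3A| = 22, inequality holds.


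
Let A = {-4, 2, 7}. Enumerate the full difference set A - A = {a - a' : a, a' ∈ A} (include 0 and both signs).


A - A = {a - a' : a, a' ∈ A}.
Compute a - a' for each ordered pair (a, a'):
a = -4: -4--4=0, -4-2=-6, -4-7=-11
a = 2: 2--4=6, 2-2=0, 2-7=-5
a = 7: 7--4=11, 7-2=5, 7-7=0
Collecting distinct values (and noting 0 appears from a-a):
A - A = {-11, -6, -5, 0, 5, 6, 11}
|A - A| = 7

A - A = {-11, -6, -5, 0, 5, 6, 11}


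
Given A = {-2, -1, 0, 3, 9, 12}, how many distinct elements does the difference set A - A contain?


A - A = {a - a' : a, a' ∈ A}; |A| = 6.
Bounds: 2|A|-1 ≤ |A - A| ≤ |A|² - |A| + 1, i.e. 11 ≤ |A - A| ≤ 31.
Note: 0 ∈ A - A always (from a - a). The set is symmetric: if d ∈ A - A then -d ∈ A - A.
Enumerate nonzero differences d = a - a' with a > a' (then include -d):
Positive differences: {1, 2, 3, 4, 5, 6, 9, 10, 11, 12, 13, 14}
Full difference set: {0} ∪ (positive diffs) ∪ (negative diffs).
|A - A| = 1 + 2·12 = 25 (matches direct enumeration: 25).

|A - A| = 25


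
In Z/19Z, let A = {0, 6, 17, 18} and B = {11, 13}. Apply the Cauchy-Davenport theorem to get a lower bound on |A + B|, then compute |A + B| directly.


Cauchy-Davenport: |A + B| ≥ min(p, |A| + |B| - 1) for A, B nonempty in Z/pZ.
|A| = 4, |B| = 2, p = 19.
CD lower bound = min(19, 4 + 2 - 1) = min(19, 5) = 5.
Compute A + B mod 19 directly:
a = 0: 0+11=11, 0+13=13
a = 6: 6+11=17, 6+13=0
a = 17: 17+11=9, 17+13=11
a = 18: 18+11=10, 18+13=12
A + B = {0, 9, 10, 11, 12, 13, 17}, so |A + B| = 7.
Verify: 7 ≥ 5? Yes ✓.

CD lower bound = 5, actual |A + B| = 7.


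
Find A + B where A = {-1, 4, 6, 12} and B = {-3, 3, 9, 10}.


A + B = {a + b : a ∈ A, b ∈ B}.
Enumerate all |A|·|B| = 4·4 = 16 pairs (a, b) and collect distinct sums.
a = -1: -1+-3=-4, -1+3=2, -1+9=8, -1+10=9
a = 4: 4+-3=1, 4+3=7, 4+9=13, 4+10=14
a = 6: 6+-3=3, 6+3=9, 6+9=15, 6+10=16
a = 12: 12+-3=9, 12+3=15, 12+9=21, 12+10=22
Collecting distinct sums: A + B = {-4, 1, 2, 3, 7, 8, 9, 13, 14, 15, 16, 21, 22}
|A + B| = 13

A + B = {-4, 1, 2, 3, 7, 8, 9, 13, 14, 15, 16, 21, 22}


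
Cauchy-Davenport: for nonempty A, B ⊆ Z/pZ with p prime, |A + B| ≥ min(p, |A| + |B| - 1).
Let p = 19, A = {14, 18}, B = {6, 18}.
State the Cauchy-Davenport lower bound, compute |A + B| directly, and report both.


Cauchy-Davenport: |A + B| ≥ min(p, |A| + |B| - 1) for A, B nonempty in Z/pZ.
|A| = 2, |B| = 2, p = 19.
CD lower bound = min(19, 2 + 2 - 1) = min(19, 3) = 3.
Compute A + B mod 19 directly:
a = 14: 14+6=1, 14+18=13
a = 18: 18+6=5, 18+18=17
A + B = {1, 5, 13, 17}, so |A + B| = 4.
Verify: 4 ≥ 3? Yes ✓.

CD lower bound = 3, actual |A + B| = 4.


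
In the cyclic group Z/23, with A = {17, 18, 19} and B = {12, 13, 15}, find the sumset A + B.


Work in Z/23Z: reduce every sum a + b modulo 23.
Enumerate all 9 pairs:
a = 17: 17+12=6, 17+13=7, 17+15=9
a = 18: 18+12=7, 18+13=8, 18+15=10
a = 19: 19+12=8, 19+13=9, 19+15=11
Distinct residues collected: {6, 7, 8, 9, 10, 11}
|A + B| = 6 (out of 23 total residues).

A + B = {6, 7, 8, 9, 10, 11}


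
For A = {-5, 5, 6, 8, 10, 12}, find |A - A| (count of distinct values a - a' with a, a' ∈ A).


A - A = {a - a' : a, a' ∈ A}; |A| = 6.
Bounds: 2|A|-1 ≤ |A - A| ≤ |A|² - |A| + 1, i.e. 11 ≤ |A - A| ≤ 31.
Note: 0 ∈ A - A always (from a - a). The set is symmetric: if d ∈ A - A then -d ∈ A - A.
Enumerate nonzero differences d = a - a' with a > a' (then include -d):
Positive differences: {1, 2, 3, 4, 5, 6, 7, 10, 11, 13, 15, 17}
Full difference set: {0} ∪ (positive diffs) ∪ (negative diffs).
|A - A| = 1 + 2·12 = 25 (matches direct enumeration: 25).

|A - A| = 25


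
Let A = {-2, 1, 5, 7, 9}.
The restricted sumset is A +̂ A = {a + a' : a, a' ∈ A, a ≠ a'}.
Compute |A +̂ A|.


Restricted sumset: A +̂ A = {a + a' : a ∈ A, a' ∈ A, a ≠ a'}.
Equivalently, take A + A and drop any sum 2a that is achievable ONLY as a + a for a ∈ A (i.e. sums representable only with equal summands).
Enumerate pairs (a, a') with a < a' (symmetric, so each unordered pair gives one sum; this covers all a ≠ a'):
  -2 + 1 = -1
  -2 + 5 = 3
  -2 + 7 = 5
  -2 + 9 = 7
  1 + 5 = 6
  1 + 7 = 8
  1 + 9 = 10
  5 + 7 = 12
  5 + 9 = 14
  7 + 9 = 16
Collected distinct sums: {-1, 3, 5, 6, 7, 8, 10, 12, 14, 16}
|A +̂ A| = 10
(Reference bound: |A +̂ A| ≥ 2|A| - 3 for |A| ≥ 2, with |A| = 5 giving ≥ 7.)

|A +̂ A| = 10


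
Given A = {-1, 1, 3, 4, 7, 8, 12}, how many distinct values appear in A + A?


A + A = {a + a' : a, a' ∈ A}; |A| = 7.
General bounds: 2|A| - 1 ≤ |A + A| ≤ |A|(|A|+1)/2, i.e. 13 ≤ |A + A| ≤ 28.
Lower bound 2|A|-1 is attained iff A is an arithmetic progression.
Enumerate sums a + a' for a ≤ a' (symmetric, so this suffices):
a = -1: -1+-1=-2, -1+1=0, -1+3=2, -1+4=3, -1+7=6, -1+8=7, -1+12=11
a = 1: 1+1=2, 1+3=4, 1+4=5, 1+7=8, 1+8=9, 1+12=13
a = 3: 3+3=6, 3+4=7, 3+7=10, 3+8=11, 3+12=15
a = 4: 4+4=8, 4+7=11, 4+8=12, 4+12=16
a = 7: 7+7=14, 7+8=15, 7+12=19
a = 8: 8+8=16, 8+12=20
a = 12: 12+12=24
Distinct sums: {-2, 0, 2, 3, 4, 5, 6, 7, 8, 9, 10, 11, 12, 13, 14, 15, 16, 19, 20, 24}
|A + A| = 20

|A + A| = 20


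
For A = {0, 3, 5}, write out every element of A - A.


A - A = {a - a' : a, a' ∈ A}.
Compute a - a' for each ordered pair (a, a'):
a = 0: 0-0=0, 0-3=-3, 0-5=-5
a = 3: 3-0=3, 3-3=0, 3-5=-2
a = 5: 5-0=5, 5-3=2, 5-5=0
Collecting distinct values (and noting 0 appears from a-a):
A - A = {-5, -3, -2, 0, 2, 3, 5}
|A - A| = 7

A - A = {-5, -3, -2, 0, 2, 3, 5}


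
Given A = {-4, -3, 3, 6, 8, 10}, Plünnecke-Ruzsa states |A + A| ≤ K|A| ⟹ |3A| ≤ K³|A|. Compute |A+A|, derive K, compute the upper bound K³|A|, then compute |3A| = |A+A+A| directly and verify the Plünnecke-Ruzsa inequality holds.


|A| = 6.
Step 1: Compute A + A by enumerating all 36 pairs.
A + A = {-8, -7, -6, -1, 0, 2, 3, 4, 5, 6, 7, 9, 11, 12, 13, 14, 16, 18, 20}, so |A + A| = 19.
Step 2: Doubling constant K = |A + A|/|A| = 19/6 = 19/6 ≈ 3.1667.
Step 3: Plünnecke-Ruzsa gives |3A| ≤ K³·|A| = (3.1667)³ · 6 ≈ 190.5278.
Step 4: Compute 3A = A + A + A directly by enumerating all triples (a,b,c) ∈ A³; |3A| = 37.
Step 5: Check 37 ≤ 190.5278? Yes ✓.

K = 19/6, Plünnecke-Ruzsa bound K³|A| ≈ 190.5278, |3A| = 37, inequality holds.


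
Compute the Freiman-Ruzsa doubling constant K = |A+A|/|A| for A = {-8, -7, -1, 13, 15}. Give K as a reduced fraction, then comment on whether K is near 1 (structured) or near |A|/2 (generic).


|A| = 5.
Compute A + A by enumerating all 25 pairs.
A + A = {-16, -15, -14, -9, -8, -2, 5, 6, 7, 8, 12, 14, 26, 28, 30}, so |A + A| = 15.
K = |A + A| / |A| = 15/5 = 3/1 ≈ 3.0000.
Reference: AP of size 5 gives K = 9/5 ≈ 1.8000; a fully generic set of size 5 gives K ≈ 3.0000.

|A| = 5, |A + A| = 15, K = 15/5 = 3/1.


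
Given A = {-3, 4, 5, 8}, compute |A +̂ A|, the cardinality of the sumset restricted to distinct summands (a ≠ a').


Restricted sumset: A +̂ A = {a + a' : a ∈ A, a' ∈ A, a ≠ a'}.
Equivalently, take A + A and drop any sum 2a that is achievable ONLY as a + a for a ∈ A (i.e. sums representable only with equal summands).
Enumerate pairs (a, a') with a < a' (symmetric, so each unordered pair gives one sum; this covers all a ≠ a'):
  -3 + 4 = 1
  -3 + 5 = 2
  -3 + 8 = 5
  4 + 5 = 9
  4 + 8 = 12
  5 + 8 = 13
Collected distinct sums: {1, 2, 5, 9, 12, 13}
|A +̂ A| = 6
(Reference bound: |A +̂ A| ≥ 2|A| - 3 for |A| ≥ 2, with |A| = 4 giving ≥ 5.)

|A +̂ A| = 6


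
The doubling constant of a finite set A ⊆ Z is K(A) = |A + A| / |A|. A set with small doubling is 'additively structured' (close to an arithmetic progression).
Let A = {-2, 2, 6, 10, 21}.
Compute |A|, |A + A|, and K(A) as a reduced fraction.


|A| = 5.
Compute A + A by enumerating all 25 pairs.
A + A = {-4, 0, 4, 8, 12, 16, 19, 20, 23, 27, 31, 42}, so |A + A| = 12.
K = |A + A| / |A| = 12/5 (already in lowest terms) ≈ 2.4000.
Reference: AP of size 5 gives K = 9/5 ≈ 1.8000; a fully generic set of size 5 gives K ≈ 3.0000.

|A| = 5, |A + A| = 12, K = 12/5.


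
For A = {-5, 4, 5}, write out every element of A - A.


A - A = {a - a' : a, a' ∈ A}.
Compute a - a' for each ordered pair (a, a'):
a = -5: -5--5=0, -5-4=-9, -5-5=-10
a = 4: 4--5=9, 4-4=0, 4-5=-1
a = 5: 5--5=10, 5-4=1, 5-5=0
Collecting distinct values (and noting 0 appears from a-a):
A - A = {-10, -9, -1, 0, 1, 9, 10}
|A - A| = 7

A - A = {-10, -9, -1, 0, 1, 9, 10}


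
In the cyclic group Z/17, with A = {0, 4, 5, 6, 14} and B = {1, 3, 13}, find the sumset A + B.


Work in Z/17Z: reduce every sum a + b modulo 17.
Enumerate all 15 pairs:
a = 0: 0+1=1, 0+3=3, 0+13=13
a = 4: 4+1=5, 4+3=7, 4+13=0
a = 5: 5+1=6, 5+3=8, 5+13=1
a = 6: 6+1=7, 6+3=9, 6+13=2
a = 14: 14+1=15, 14+3=0, 14+13=10
Distinct residues collected: {0, 1, 2, 3, 5, 6, 7, 8, 9, 10, 13, 15}
|A + B| = 12 (out of 17 total residues).

A + B = {0, 1, 2, 3, 5, 6, 7, 8, 9, 10, 13, 15}


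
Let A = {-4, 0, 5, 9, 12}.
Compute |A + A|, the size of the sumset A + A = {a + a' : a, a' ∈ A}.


A + A = {a + a' : a, a' ∈ A}; |A| = 5.
General bounds: 2|A| - 1 ≤ |A + A| ≤ |A|(|A|+1)/2, i.e. 9 ≤ |A + A| ≤ 15.
Lower bound 2|A|-1 is attained iff A is an arithmetic progression.
Enumerate sums a + a' for a ≤ a' (symmetric, so this suffices):
a = -4: -4+-4=-8, -4+0=-4, -4+5=1, -4+9=5, -4+12=8
a = 0: 0+0=0, 0+5=5, 0+9=9, 0+12=12
a = 5: 5+5=10, 5+9=14, 5+12=17
a = 9: 9+9=18, 9+12=21
a = 12: 12+12=24
Distinct sums: {-8, -4, 0, 1, 5, 8, 9, 10, 12, 14, 17, 18, 21, 24}
|A + A| = 14

|A + A| = 14


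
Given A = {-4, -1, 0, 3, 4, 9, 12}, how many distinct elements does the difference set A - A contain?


A - A = {a - a' : a, a' ∈ A}; |A| = 7.
Bounds: 2|A|-1 ≤ |A - A| ≤ |A|² - |A| + 1, i.e. 13 ≤ |A - A| ≤ 43.
Note: 0 ∈ A - A always (from a - a). The set is symmetric: if d ∈ A - A then -d ∈ A - A.
Enumerate nonzero differences d = a - a' with a > a' (then include -d):
Positive differences: {1, 3, 4, 5, 6, 7, 8, 9, 10, 12, 13, 16}
Full difference set: {0} ∪ (positive diffs) ∪ (negative diffs).
|A - A| = 1 + 2·12 = 25 (matches direct enumeration: 25).

|A - A| = 25


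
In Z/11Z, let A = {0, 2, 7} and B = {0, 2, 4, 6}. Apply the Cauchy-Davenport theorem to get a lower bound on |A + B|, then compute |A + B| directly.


Cauchy-Davenport: |A + B| ≥ min(p, |A| + |B| - 1) for A, B nonempty in Z/pZ.
|A| = 3, |B| = 4, p = 11.
CD lower bound = min(11, 3 + 4 - 1) = min(11, 6) = 6.
Compute A + B mod 11 directly:
a = 0: 0+0=0, 0+2=2, 0+4=4, 0+6=6
a = 2: 2+0=2, 2+2=4, 2+4=6, 2+6=8
a = 7: 7+0=7, 7+2=9, 7+4=0, 7+6=2
A + B = {0, 2, 4, 6, 7, 8, 9}, so |A + B| = 7.
Verify: 7 ≥ 6? Yes ✓.

CD lower bound = 6, actual |A + B| = 7.


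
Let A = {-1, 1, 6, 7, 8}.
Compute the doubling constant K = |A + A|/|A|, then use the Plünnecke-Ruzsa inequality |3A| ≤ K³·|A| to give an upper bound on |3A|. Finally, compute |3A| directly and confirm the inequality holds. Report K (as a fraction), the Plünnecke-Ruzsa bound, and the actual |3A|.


|A| = 5.
Step 1: Compute A + A by enumerating all 25 pairs.
A + A = {-2, 0, 2, 5, 6, 7, 8, 9, 12, 13, 14, 15, 16}, so |A + A| = 13.
Step 2: Doubling constant K = |A + A|/|A| = 13/5 = 13/5 ≈ 2.6000.
Step 3: Plünnecke-Ruzsa gives |3A| ≤ K³·|A| = (2.6000)³ · 5 ≈ 87.8800.
Step 4: Compute 3A = A + A + A directly by enumerating all triples (a,b,c) ∈ A³; |3A| = 25.
Step 5: Check 25 ≤ 87.8800? Yes ✓.

K = 13/5, Plünnecke-Ruzsa bound K³|A| ≈ 87.8800, |3A| = 25, inequality holds.


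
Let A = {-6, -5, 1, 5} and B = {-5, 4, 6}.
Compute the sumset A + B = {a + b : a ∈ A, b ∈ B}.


A + B = {a + b : a ∈ A, b ∈ B}.
Enumerate all |A|·|B| = 4·3 = 12 pairs (a, b) and collect distinct sums.
a = -6: -6+-5=-11, -6+4=-2, -6+6=0
a = -5: -5+-5=-10, -5+4=-1, -5+6=1
a = 1: 1+-5=-4, 1+4=5, 1+6=7
a = 5: 5+-5=0, 5+4=9, 5+6=11
Collecting distinct sums: A + B = {-11, -10, -4, -2, -1, 0, 1, 5, 7, 9, 11}
|A + B| = 11

A + B = {-11, -10, -4, -2, -1, 0, 1, 5, 7, 9, 11}


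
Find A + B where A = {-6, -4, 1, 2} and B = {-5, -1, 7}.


A + B = {a + b : a ∈ A, b ∈ B}.
Enumerate all |A|·|B| = 4·3 = 12 pairs (a, b) and collect distinct sums.
a = -6: -6+-5=-11, -6+-1=-7, -6+7=1
a = -4: -4+-5=-9, -4+-1=-5, -4+7=3
a = 1: 1+-5=-4, 1+-1=0, 1+7=8
a = 2: 2+-5=-3, 2+-1=1, 2+7=9
Collecting distinct sums: A + B = {-11, -9, -7, -5, -4, -3, 0, 1, 3, 8, 9}
|A + B| = 11

A + B = {-11, -9, -7, -5, -4, -3, 0, 1, 3, 8, 9}


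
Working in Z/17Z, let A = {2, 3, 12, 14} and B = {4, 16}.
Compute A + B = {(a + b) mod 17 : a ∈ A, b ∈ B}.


Work in Z/17Z: reduce every sum a + b modulo 17.
Enumerate all 8 pairs:
a = 2: 2+4=6, 2+16=1
a = 3: 3+4=7, 3+16=2
a = 12: 12+4=16, 12+16=11
a = 14: 14+4=1, 14+16=13
Distinct residues collected: {1, 2, 6, 7, 11, 13, 16}
|A + B| = 7 (out of 17 total residues).

A + B = {1, 2, 6, 7, 11, 13, 16}


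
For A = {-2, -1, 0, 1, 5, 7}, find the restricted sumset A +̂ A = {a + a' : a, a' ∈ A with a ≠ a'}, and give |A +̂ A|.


Restricted sumset: A +̂ A = {a + a' : a ∈ A, a' ∈ A, a ≠ a'}.
Equivalently, take A + A and drop any sum 2a that is achievable ONLY as a + a for a ∈ A (i.e. sums representable only with equal summands).
Enumerate pairs (a, a') with a < a' (symmetric, so each unordered pair gives one sum; this covers all a ≠ a'):
  -2 + -1 = -3
  -2 + 0 = -2
  -2 + 1 = -1
  -2 + 5 = 3
  -2 + 7 = 5
  -1 + 0 = -1
  -1 + 1 = 0
  -1 + 5 = 4
  -1 + 7 = 6
  0 + 1 = 1
  0 + 5 = 5
  0 + 7 = 7
  1 + 5 = 6
  1 + 7 = 8
  5 + 7 = 12
Collected distinct sums: {-3, -2, -1, 0, 1, 3, 4, 5, 6, 7, 8, 12}
|A +̂ A| = 12
(Reference bound: |A +̂ A| ≥ 2|A| - 3 for |A| ≥ 2, with |A| = 6 giving ≥ 9.)

|A +̂ A| = 12


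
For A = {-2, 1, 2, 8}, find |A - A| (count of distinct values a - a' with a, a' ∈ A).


A - A = {a - a' : a, a' ∈ A}; |A| = 4.
Bounds: 2|A|-1 ≤ |A - A| ≤ |A|² - |A| + 1, i.e. 7 ≤ |A - A| ≤ 13.
Note: 0 ∈ A - A always (from a - a). The set is symmetric: if d ∈ A - A then -d ∈ A - A.
Enumerate nonzero differences d = a - a' with a > a' (then include -d):
Positive differences: {1, 3, 4, 6, 7, 10}
Full difference set: {0} ∪ (positive diffs) ∪ (negative diffs).
|A - A| = 1 + 2·6 = 13 (matches direct enumeration: 13).

|A - A| = 13


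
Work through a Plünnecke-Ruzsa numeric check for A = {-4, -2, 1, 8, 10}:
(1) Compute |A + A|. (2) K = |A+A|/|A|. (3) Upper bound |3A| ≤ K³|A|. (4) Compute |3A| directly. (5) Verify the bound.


|A| = 5.
Step 1: Compute A + A by enumerating all 25 pairs.
A + A = {-8, -6, -4, -3, -1, 2, 4, 6, 8, 9, 11, 16, 18, 20}, so |A + A| = 14.
Step 2: Doubling constant K = |A + A|/|A| = 14/5 = 14/5 ≈ 2.8000.
Step 3: Plünnecke-Ruzsa gives |3A| ≤ K³·|A| = (2.8000)³ · 5 ≈ 109.7600.
Step 4: Compute 3A = A + A + A directly by enumerating all triples (a,b,c) ∈ A³; |3A| = 28.
Step 5: Check 28 ≤ 109.7600? Yes ✓.

K = 14/5, Plünnecke-Ruzsa bound K³|A| ≈ 109.7600, |3A| = 28, inequality holds.


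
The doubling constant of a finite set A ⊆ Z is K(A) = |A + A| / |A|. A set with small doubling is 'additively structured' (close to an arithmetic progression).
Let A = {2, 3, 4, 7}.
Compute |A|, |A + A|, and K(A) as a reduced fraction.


|A| = 4.
Compute A + A by enumerating all 16 pairs.
A + A = {4, 5, 6, 7, 8, 9, 10, 11, 14}, so |A + A| = 9.
K = |A + A| / |A| = 9/4 (already in lowest terms) ≈ 2.2500.
Reference: AP of size 4 gives K = 7/4 ≈ 1.7500; a fully generic set of size 4 gives K ≈ 2.5000.

|A| = 4, |A + A| = 9, K = 9/4.


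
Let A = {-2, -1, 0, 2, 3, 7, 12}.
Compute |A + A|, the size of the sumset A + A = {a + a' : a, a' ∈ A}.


A + A = {a + a' : a, a' ∈ A}; |A| = 7.
General bounds: 2|A| - 1 ≤ |A + A| ≤ |A|(|A|+1)/2, i.e. 13 ≤ |A + A| ≤ 28.
Lower bound 2|A|-1 is attained iff A is an arithmetic progression.
Enumerate sums a + a' for a ≤ a' (symmetric, so this suffices):
a = -2: -2+-2=-4, -2+-1=-3, -2+0=-2, -2+2=0, -2+3=1, -2+7=5, -2+12=10
a = -1: -1+-1=-2, -1+0=-1, -1+2=1, -1+3=2, -1+7=6, -1+12=11
a = 0: 0+0=0, 0+2=2, 0+3=3, 0+7=7, 0+12=12
a = 2: 2+2=4, 2+3=5, 2+7=9, 2+12=14
a = 3: 3+3=6, 3+7=10, 3+12=15
a = 7: 7+7=14, 7+12=19
a = 12: 12+12=24
Distinct sums: {-4, -3, -2, -1, 0, 1, 2, 3, 4, 5, 6, 7, 9, 10, 11, 12, 14, 15, 19, 24}
|A + A| = 20

|A + A| = 20


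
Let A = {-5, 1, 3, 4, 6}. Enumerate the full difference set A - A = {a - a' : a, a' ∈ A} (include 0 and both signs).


A - A = {a - a' : a, a' ∈ A}.
Compute a - a' for each ordered pair (a, a'):
a = -5: -5--5=0, -5-1=-6, -5-3=-8, -5-4=-9, -5-6=-11
a = 1: 1--5=6, 1-1=0, 1-3=-2, 1-4=-3, 1-6=-5
a = 3: 3--5=8, 3-1=2, 3-3=0, 3-4=-1, 3-6=-3
a = 4: 4--5=9, 4-1=3, 4-3=1, 4-4=0, 4-6=-2
a = 6: 6--5=11, 6-1=5, 6-3=3, 6-4=2, 6-6=0
Collecting distinct values (and noting 0 appears from a-a):
A - A = {-11, -9, -8, -6, -5, -3, -2, -1, 0, 1, 2, 3, 5, 6, 8, 9, 11}
|A - A| = 17

A - A = {-11, -9, -8, -6, -5, -3, -2, -1, 0, 1, 2, 3, 5, 6, 8, 9, 11}


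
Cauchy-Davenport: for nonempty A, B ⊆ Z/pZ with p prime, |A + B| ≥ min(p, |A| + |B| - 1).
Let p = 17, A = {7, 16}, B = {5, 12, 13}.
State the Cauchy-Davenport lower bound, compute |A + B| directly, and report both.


Cauchy-Davenport: |A + B| ≥ min(p, |A| + |B| - 1) for A, B nonempty in Z/pZ.
|A| = 2, |B| = 3, p = 17.
CD lower bound = min(17, 2 + 3 - 1) = min(17, 4) = 4.
Compute A + B mod 17 directly:
a = 7: 7+5=12, 7+12=2, 7+13=3
a = 16: 16+5=4, 16+12=11, 16+13=12
A + B = {2, 3, 4, 11, 12}, so |A + B| = 5.
Verify: 5 ≥ 4? Yes ✓.

CD lower bound = 4, actual |A + B| = 5.


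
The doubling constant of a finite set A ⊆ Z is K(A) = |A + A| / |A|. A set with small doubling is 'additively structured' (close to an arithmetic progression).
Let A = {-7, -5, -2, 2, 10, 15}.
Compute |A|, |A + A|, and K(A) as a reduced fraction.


|A| = 6.
Compute A + A by enumerating all 36 pairs.
A + A = {-14, -12, -10, -9, -7, -5, -4, -3, 0, 3, 4, 5, 8, 10, 12, 13, 17, 20, 25, 30}, so |A + A| = 20.
K = |A + A| / |A| = 20/6 = 10/3 ≈ 3.3333.
Reference: AP of size 6 gives K = 11/6 ≈ 1.8333; a fully generic set of size 6 gives K ≈ 3.5000.

|A| = 6, |A + A| = 20, K = 20/6 = 10/3.


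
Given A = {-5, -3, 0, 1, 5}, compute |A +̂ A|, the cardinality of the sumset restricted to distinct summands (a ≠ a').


Restricted sumset: A +̂ A = {a + a' : a ∈ A, a' ∈ A, a ≠ a'}.
Equivalently, take A + A and drop any sum 2a that is achievable ONLY as a + a for a ∈ A (i.e. sums representable only with equal summands).
Enumerate pairs (a, a') with a < a' (symmetric, so each unordered pair gives one sum; this covers all a ≠ a'):
  -5 + -3 = -8
  -5 + 0 = -5
  -5 + 1 = -4
  -5 + 5 = 0
  -3 + 0 = -3
  -3 + 1 = -2
  -3 + 5 = 2
  0 + 1 = 1
  0 + 5 = 5
  1 + 5 = 6
Collected distinct sums: {-8, -5, -4, -3, -2, 0, 1, 2, 5, 6}
|A +̂ A| = 10
(Reference bound: |A +̂ A| ≥ 2|A| - 3 for |A| ≥ 2, with |A| = 5 giving ≥ 7.)

|A +̂ A| = 10
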